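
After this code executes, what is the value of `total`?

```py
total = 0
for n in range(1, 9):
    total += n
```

n=1: total = 0+1 = 1
n=2: total = 1+2 = 3
n=3: total = 3+3 = 6
n=4: total = 6+4 = 10
n=5: total = 10+5 = 15
n=6: total = 15+6 = 21
n=7: total = 21+7 = 28
n=8: total = 28+8 = 36

36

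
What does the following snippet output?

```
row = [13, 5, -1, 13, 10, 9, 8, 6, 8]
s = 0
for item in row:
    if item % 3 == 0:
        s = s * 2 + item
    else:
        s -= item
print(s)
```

item=13: not %3==0, s = 0-13 = -13
item=5: not %3==0, s = (-13)-5 = -18
item=-1: not %3==0, s = (-18)-(-1) = -17
item=13: not %3==0, s = (-17)-13 = -30
item=10: not %3==0, s = (-30)-10 = -40
item=9: %3==0, s = (-40)*2+9 = -71
item=8: not %3==0, s = (-71)-8 = -79
item=6: %3==0, s = (-79)*2+6 = -152
item=8: not %3==0, s = (-152)-8 = -160

-160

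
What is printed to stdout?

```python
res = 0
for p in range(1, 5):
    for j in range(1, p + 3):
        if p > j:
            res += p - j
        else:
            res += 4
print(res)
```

p=1,j=1: not 1>1, res = 0+4 = 4
p=1,j=2: not 1>2, res = 4+4 = 8
p=1,j=3: not 1>3, res = 8+4 = 12
p=2,j=1: 2>1, res = 12+1 = 13
p=2,j=2: not 2>2, res = 13+4 = 17
p=2,j=3: not 2>3, res = 17+4 = 21
p=2,j=4: not 2>4, res = 21+4 = 25
p=3,j=1: 3>1, res = 25+2 = 27
p=3,j=2: 3>2, res = 27+1 = 28
p=3,j=3: not 3>3, res = 28+4 = 32
p=3,j=4: not 3>4, res = 32+4 = 36
p=3,j=5: not 3>5, res = 36+4 = 40
p=4,j=1: 4>1, res = 40+3 = 43
p=4,j=2: 4>2, res = 43+2 = 45
p=4,j=3: 4>3, res = 45+1 = 46
p=4,j=4: not 4>4, res = 46+4 = 50
p=4,j=5: not 4>5, res = 50+4 = 54
p=4,j=6: not 4>6, res = 54+4 = 58

58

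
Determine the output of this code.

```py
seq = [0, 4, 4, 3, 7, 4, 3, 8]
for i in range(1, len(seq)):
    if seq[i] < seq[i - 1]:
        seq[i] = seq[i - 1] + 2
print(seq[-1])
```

13

i=1: 4>=0, unchanged → [0, 4, 4, 3, 7, 4, 3, 8]
i=2: 4>=4, unchanged → [0, 4, 4, 3, 7, 4, 3, 8]
i=3: 3<4, seq[3] = 4+2 = 6 → [0, 4, 4, 6, 7, 4, 3, 8]
i=4: 7>=6, unchanged → [0, 4, 4, 6, 7, 4, 3, 8]
i=5: 4<7, seq[5] = 7+2 = 9 → [0, 4, 4, 6, 7, 9, 3, 8]
i=6: 3<9, seq[6] = 9+2 = 11 → [0, 4, 4, 6, 7, 9, 11, 8]
i=7: 8<11, seq[7] = 11+2 = 13 → [0, 4, 4, 6, 7, 9, 11, 13]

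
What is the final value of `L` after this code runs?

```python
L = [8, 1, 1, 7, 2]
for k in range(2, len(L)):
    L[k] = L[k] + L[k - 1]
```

[8, 1, 2, 9, 11]

k=2: L[2] = 1+1 = 2 → [8, 1, 2, 7, 2]
k=3: L[3] = 7+2 = 9 → [8, 1, 2, 9, 2]
k=4: L[4] = 2+9 = 11 → [8, 1, 2, 9, 11]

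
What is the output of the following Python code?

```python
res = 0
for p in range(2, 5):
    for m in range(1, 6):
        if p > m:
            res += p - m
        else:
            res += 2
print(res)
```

p=2,m=1: 2>1, res = 0+1 = 1
p=2,m=2: not 2>2, res = 1+2 = 3
p=2,m=3: not 2>3, res = 3+2 = 5
p=2,m=4: not 2>4, res = 5+2 = 7
p=2,m=5: not 2>5, res = 7+2 = 9
p=3,m=1: 3>1, res = 9+2 = 11
p=3,m=2: 3>2, res = 11+1 = 12
p=3,m=3: not 3>3, res = 12+2 = 14
p=3,m=4: not 3>4, res = 14+2 = 16
p=3,m=5: not 3>5, res = 16+2 = 18
p=4,m=1: 4>1, res = 18+3 = 21
p=4,m=2: 4>2, res = 21+2 = 23
p=4,m=3: 4>3, res = 23+1 = 24
p=4,m=4: not 4>4, res = 24+2 = 26
p=4,m=5: not 4>5, res = 26+2 = 28

28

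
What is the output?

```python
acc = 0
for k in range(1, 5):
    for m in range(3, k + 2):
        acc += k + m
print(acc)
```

42

k=2,m=3: acc = 0+5 = 5
k=3,m=3: acc = 5+6 = 11
k=3,m=4: acc = 11+7 = 18
k=4,m=3: acc = 18+7 = 25
k=4,m=4: acc = 25+8 = 33
k=4,m=5: acc = 33+9 = 42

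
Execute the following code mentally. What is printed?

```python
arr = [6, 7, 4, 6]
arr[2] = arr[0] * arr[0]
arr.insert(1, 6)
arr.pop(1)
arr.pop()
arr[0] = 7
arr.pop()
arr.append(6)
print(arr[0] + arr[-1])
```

arr[2] = arr[0]*arr[0] = 6*6 = 36 → [6, 7, 36, 6]
insert 6 at 1 → [6, 6, 7, 36, 6]
pop(1) removes 6 → [6, 7, 36, 6]
pop() removes 6 → [6, 7, 36]
arr[0] = 7 → [7, 7, 36]
pop() removes 36 → [7, 7]
append 6 → [7, 7, 6]
arr[0]+arr[-1] = 7+6 = 13

13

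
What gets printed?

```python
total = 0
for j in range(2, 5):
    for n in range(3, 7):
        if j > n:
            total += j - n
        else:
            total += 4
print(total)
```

j=2,n=3: not 2>3, total = 0+4 = 4
j=2,n=4: not 2>4, total = 4+4 = 8
j=2,n=5: not 2>5, total = 8+4 = 12
j=2,n=6: not 2>6, total = 12+4 = 16
j=3,n=3: not 3>3, total = 16+4 = 20
j=3,n=4: not 3>4, total = 20+4 = 24
j=3,n=5: not 3>5, total = 24+4 = 28
j=3,n=6: not 3>6, total = 28+4 = 32
j=4,n=3: 4>3, total = 32+1 = 33
j=4,n=4: not 4>4, total = 33+4 = 37
j=4,n=5: not 4>5, total = 37+4 = 41
j=4,n=6: not 4>6, total = 41+4 = 45

45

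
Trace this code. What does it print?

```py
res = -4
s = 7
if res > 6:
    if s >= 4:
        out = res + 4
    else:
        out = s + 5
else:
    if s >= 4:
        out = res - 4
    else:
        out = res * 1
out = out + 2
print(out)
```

-6

res=-4, s=7
res > 6 is False; s >= 4 is True
→ out = res - 4 = -8
out = (-8)+2 = -6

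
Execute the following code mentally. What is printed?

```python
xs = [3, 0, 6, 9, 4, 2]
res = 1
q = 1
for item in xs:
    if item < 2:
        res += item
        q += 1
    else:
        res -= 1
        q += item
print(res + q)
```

22

item=3: not <2, res = 1-1 = 0; q=4
item=0: <2, res = 0+0 = 0; q=5
item=6: not <2, res = 0-1 = -1; q=11
item=9: not <2, res = (-1)-1 = -2; q=20
item=4: not <2, res = (-2)-1 = -3; q=24
item=2: not <2, res = (-3)-1 = -4; q=26
res+q = (-4)+26 = 22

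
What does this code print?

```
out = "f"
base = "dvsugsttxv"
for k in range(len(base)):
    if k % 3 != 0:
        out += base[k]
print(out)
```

k=0: skip
k=1: add 'v' → 'fv'
k=2: add 's' → 'fvs'
k=3: skip
k=4: add 'g' → 'fvsg'
k=5: add 's' → 'fvsgs'
k=6: skip
k=7: add 't' → 'fvsgst'
k=8: add 'x' → 'fvsgstx'
k=9: skip

fvsgstx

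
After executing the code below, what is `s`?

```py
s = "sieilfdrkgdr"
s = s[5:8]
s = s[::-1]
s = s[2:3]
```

slice [5:8] → 'fdr'
reverse → 'rdf'
slice [2:3] → 'f'

'f'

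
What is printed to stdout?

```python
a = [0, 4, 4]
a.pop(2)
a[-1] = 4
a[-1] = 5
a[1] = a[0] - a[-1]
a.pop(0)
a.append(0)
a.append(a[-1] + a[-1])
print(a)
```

pop(2) removes 4 → [0, 4]
a[-1] = 4 → [0, 4]
a[-1] = 5 → [0, 5]
a[1] = a[0]-a[-1] = 0-5 = -5 → [0, -5]
pop(0) removes 0 → [-5]
append 0 → [-5, 0]
append a[-1]+a[-1] = 0+0 = 0 → [-5, 0, 0]

[-5, 0, 0]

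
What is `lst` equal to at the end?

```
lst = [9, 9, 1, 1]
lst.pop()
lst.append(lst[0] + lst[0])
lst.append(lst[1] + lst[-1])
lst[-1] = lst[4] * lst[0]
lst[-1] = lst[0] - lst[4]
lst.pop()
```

[9, 9, 1, 18]

pop() removes 1 → [9, 9, 1]
append lst[0]+lst[0] = 9+9 = 18 → [9, 9, 1, 18]
append lst[1]+lst[-1] = 9+18 = 27 → [9, 9, 1, 18, 27]
lst[-1] = lst[4]*lst[0] = 27*9 = 243 → [9, 9, 1, 18, 243]
lst[-1] = lst[0]-lst[4] = 9-243 = -234 → [9, 9, 1, 18, -234]
pop() removes -234 → [9, 9, 1, 18]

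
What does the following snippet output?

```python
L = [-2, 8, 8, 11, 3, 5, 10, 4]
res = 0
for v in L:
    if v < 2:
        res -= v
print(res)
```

2

v=-2: <2, res = 0-(-2) = 2
v=8: not <2
v=8: not <2
v=11: not <2
v=3: not <2
v=5: not <2
v=10: not <2
v=4: not <2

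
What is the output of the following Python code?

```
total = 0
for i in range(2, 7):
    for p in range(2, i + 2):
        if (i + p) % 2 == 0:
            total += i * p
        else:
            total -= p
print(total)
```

i=2,p=2: even sum, total = 0+4 = 4
i=2,p=3: odd sum, total = 4-3 = 1
i=3,p=2: odd sum, total = 1-2 = -1
i=3,p=3: even sum, total = (-1)+9 = 8
i=3,p=4: odd sum, total = 8-4 = 4
i=4,p=2: even sum, total = 4+8 = 12
i=4,p=3: odd sum, total = 12-3 = 9
i=4,p=4: even sum, total = 9+16 = 25
i=4,p=5: odd sum, total = 25-5 = 20
i=5,p=2: odd sum, total = 20-2 = 18
i=5,p=3: even sum, total = 18+15 = 33
i=5,p=4: odd sum, total = 33-4 = 29
i=5,p=5: even sum, total = 29+25 = 54
i=5,p=6: odd sum, total = 54-6 = 48
i=6,p=2: even sum, total = 48+12 = 60
i=6,p=3: odd sum, total = 60-3 = 57
i=6,p=4: even sum, total = 57+24 = 81
i=6,p=5: odd sum, total = 81-5 = 76
i=6,p=6: even sum, total = 76+36 = 112
i=6,p=7: odd sum, total = 112-7 = 105

105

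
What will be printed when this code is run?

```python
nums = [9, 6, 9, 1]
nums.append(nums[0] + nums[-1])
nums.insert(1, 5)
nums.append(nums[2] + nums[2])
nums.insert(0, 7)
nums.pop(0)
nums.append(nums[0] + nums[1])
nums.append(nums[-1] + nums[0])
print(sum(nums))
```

append nums[0]+nums[-1] = 9+1 = 10 → [9, 6, 9, 1, 10]
insert 5 at 1 → [9, 5, 6, 9, 1, 10]
append nums[2]+nums[2] = 6+6 = 12 → [9, 5, 6, 9, 1, 10, 12]
insert 7 at 0 → [7, 9, 5, 6, 9, 1, 10, 12]
pop(0) removes 7 → [9, 5, 6, 9, 1, 10, 12]
append nums[0]+nums[1] = 9+5 = 14 → [9, 5, 6, 9, 1, 10, 12, 14]
append nums[-1]+nums[0] = 14+9 = 23 → [9, 5, 6, 9, 1, 10, 12, 14, 23]
sum = 89

89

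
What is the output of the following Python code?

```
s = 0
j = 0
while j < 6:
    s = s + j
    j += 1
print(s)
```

15

j=0: s = 0+0 = 0
j=1: s = 0+1 = 1
j=2: s = 1+2 = 3
j=3: s = 3+3 = 6
j=4: s = 6+4 = 10
j=5: s = 10+5 = 15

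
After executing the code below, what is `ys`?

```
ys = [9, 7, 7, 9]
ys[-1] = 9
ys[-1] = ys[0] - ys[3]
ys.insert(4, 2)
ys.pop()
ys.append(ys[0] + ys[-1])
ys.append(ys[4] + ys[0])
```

[9, 7, 7, 0, 9, 18]

ys[-1] = 9 → [9, 7, 7, 9]
ys[-1] = ys[0]-ys[3] = 9-9 = 0 → [9, 7, 7, 0]
insert 2 at 4 → [9, 7, 7, 0, 2]
pop() removes 2 → [9, 7, 7, 0]
append ys[0]+ys[-1] = 9+0 = 9 → [9, 7, 7, 0, 9]
append ys[4]+ys[0] = 9+9 = 18 → [9, 7, 7, 0, 9, 18]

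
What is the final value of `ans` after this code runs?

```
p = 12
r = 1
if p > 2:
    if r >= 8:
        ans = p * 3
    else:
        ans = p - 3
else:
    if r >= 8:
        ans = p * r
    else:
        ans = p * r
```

9

p=12, r=1
p > 2 is True; r >= 8 is False
→ ans = p - 3 = 9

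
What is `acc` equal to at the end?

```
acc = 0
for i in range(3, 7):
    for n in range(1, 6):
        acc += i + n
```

150

i=3,n=1: acc = 0+4 = 4
i=3,n=2: acc = 4+5 = 9
i=3,n=3: acc = 9+6 = 15
i=3,n=4: acc = 15+7 = 22
i=3,n=5: acc = 22+8 = 30
i=4,n=1: acc = 30+5 = 35
i=4,n=2: acc = 35+6 = 41
i=4,n=3: acc = 41+7 = 48
i=4,n=4: acc = 48+8 = 56
i=4,n=5: acc = 56+9 = 65
i=5,n=1: acc = 65+6 = 71
i=5,n=2: acc = 71+7 = 78
i=5,n=3: acc = 78+8 = 86
i=5,n=4: acc = 86+9 = 95
i=5,n=5: acc = 95+10 = 105
i=6,n=1: acc = 105+7 = 112
i=6,n=2: acc = 112+8 = 120
i=6,n=3: acc = 120+9 = 129
i=6,n=4: acc = 129+10 = 139
i=6,n=5: acc = 139+11 = 150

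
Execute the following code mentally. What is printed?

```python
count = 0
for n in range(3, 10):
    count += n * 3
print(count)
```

126

n=3: count = 0+3*3 = 9
n=4: count = 9+4*3 = 21
n=5: count = 21+5*3 = 36
n=6: count = 36+6*3 = 54
n=7: count = 54+7*3 = 75
n=8: count = 75+8*3 = 99
n=9: count = 99+9*3 = 126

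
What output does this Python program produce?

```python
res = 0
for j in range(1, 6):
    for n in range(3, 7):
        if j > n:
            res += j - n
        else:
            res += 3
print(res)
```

55

j=1,n=3: not 1>3, res = 0+3 = 3
j=1,n=4: not 1>4, res = 3+3 = 6
j=1,n=5: not 1>5, res = 6+3 = 9
j=1,n=6: not 1>6, res = 9+3 = 12
j=2,n=3: not 2>3, res = 12+3 = 15
j=2,n=4: not 2>4, res = 15+3 = 18
j=2,n=5: not 2>5, res = 18+3 = 21
j=2,n=6: not 2>6, res = 21+3 = 24
j=3,n=3: not 3>3, res = 24+3 = 27
j=3,n=4: not 3>4, res = 27+3 = 30
j=3,n=5: not 3>5, res = 30+3 = 33
j=3,n=6: not 3>6, res = 33+3 = 36
j=4,n=3: 4>3, res = 36+1 = 37
j=4,n=4: not 4>4, res = 37+3 = 40
j=4,n=5: not 4>5, res = 40+3 = 43
j=4,n=6: not 4>6, res = 43+3 = 46
j=5,n=3: 5>3, res = 46+2 = 48
j=5,n=4: 5>4, res = 48+1 = 49
j=5,n=5: not 5>5, res = 49+3 = 52
j=5,n=6: not 5>6, res = 52+3 = 55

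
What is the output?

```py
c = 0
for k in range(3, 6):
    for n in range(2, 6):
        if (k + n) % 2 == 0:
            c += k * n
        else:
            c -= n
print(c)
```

68

k=3,n=2: odd sum, c = 0-2 = -2
k=3,n=3: even sum, c = (-2)+9 = 7
k=3,n=4: odd sum, c = 7-4 = 3
k=3,n=5: even sum, c = 3+15 = 18
k=4,n=2: even sum, c = 18+8 = 26
k=4,n=3: odd sum, c = 26-3 = 23
k=4,n=4: even sum, c = 23+16 = 39
k=4,n=5: odd sum, c = 39-5 = 34
k=5,n=2: odd sum, c = 34-2 = 32
k=5,n=3: even sum, c = 32+15 = 47
k=5,n=4: odd sum, c = 47-4 = 43
k=5,n=5: even sum, c = 43+25 = 68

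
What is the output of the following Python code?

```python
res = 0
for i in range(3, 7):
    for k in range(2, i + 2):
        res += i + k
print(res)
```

156

i=3,k=2: res = 0+5 = 5
i=3,k=3: res = 5+6 = 11
i=3,k=4: res = 11+7 = 18
i=4,k=2: res = 18+6 = 24
i=4,k=3: res = 24+7 = 31
i=4,k=4: res = 31+8 = 39
i=4,k=5: res = 39+9 = 48
i=5,k=2: res = 48+7 = 55
i=5,k=3: res = 55+8 = 63
i=5,k=4: res = 63+9 = 72
i=5,k=5: res = 72+10 = 82
i=5,k=6: res = 82+11 = 93
i=6,k=2: res = 93+8 = 101
i=6,k=3: res = 101+9 = 110
i=6,k=4: res = 110+10 = 120
i=6,k=5: res = 120+11 = 131
i=6,k=6: res = 131+12 = 143
i=6,k=7: res = 143+13 = 156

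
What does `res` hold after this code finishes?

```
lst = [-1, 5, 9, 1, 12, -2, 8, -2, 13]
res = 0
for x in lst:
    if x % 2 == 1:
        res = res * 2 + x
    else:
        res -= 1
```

67

x=-1: odd, res = 0*2+(-1) = -1
x=5: odd, res = (-1)*2+5 = 3
x=9: odd, res = 3*2+9 = 15
x=1: odd, res = 15*2+1 = 31
x=12: not odd, res = 31-1 = 30
x=-2: not odd, res = 30-1 = 29
x=8: not odd, res = 29-1 = 28
x=-2: not odd, res = 28-1 = 27
x=13: odd, res = 27*2+13 = 67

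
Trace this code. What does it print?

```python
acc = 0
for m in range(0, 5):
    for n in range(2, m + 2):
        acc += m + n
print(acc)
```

60

m=1,n=2: acc = 0+3 = 3
m=2,n=2: acc = 3+4 = 7
m=2,n=3: acc = 7+5 = 12
m=3,n=2: acc = 12+5 = 17
m=3,n=3: acc = 17+6 = 23
m=3,n=4: acc = 23+7 = 30
m=4,n=2: acc = 30+6 = 36
m=4,n=3: acc = 36+7 = 43
m=4,n=4: acc = 43+8 = 51
m=4,n=5: acc = 51+9 = 60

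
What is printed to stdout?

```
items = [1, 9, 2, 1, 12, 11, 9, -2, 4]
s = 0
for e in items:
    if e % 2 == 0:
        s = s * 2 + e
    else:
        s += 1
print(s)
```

112

e=1: not even, s = 0+1 = 1
e=9: not even, s = 1+1 = 2
e=2: even, s = 2*2+2 = 6
e=1: not even, s = 6+1 = 7
e=12: even, s = 7*2+12 = 26
e=11: not even, s = 26+1 = 27
e=9: not even, s = 27+1 = 28
e=-2: even, s = 28*2+(-2) = 54
e=4: even, s = 54*2+4 = 112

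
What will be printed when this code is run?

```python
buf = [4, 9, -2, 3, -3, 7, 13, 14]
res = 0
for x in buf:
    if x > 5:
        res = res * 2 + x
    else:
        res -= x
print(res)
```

x=4: not >5, res = 0-4 = -4
x=9: >5, res = (-4)*2+9 = 1
x=-2: not >5, res = 1-(-2) = 3
x=3: not >5, res = 3-3 = 0
x=-3: not >5, res = 0-(-3) = 3
x=7: >5, res = 3*2+7 = 13
x=13: >5, res = 13*2+13 = 39
x=14: >5, res = 39*2+14 = 92

92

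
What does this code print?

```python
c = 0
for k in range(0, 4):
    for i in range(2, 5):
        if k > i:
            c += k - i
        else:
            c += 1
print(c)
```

k=0,i=2: not 0>2, c = 0+1 = 1
k=0,i=3: not 0>3, c = 1+1 = 2
k=0,i=4: not 0>4, c = 2+1 = 3
k=1,i=2: not 1>2, c = 3+1 = 4
k=1,i=3: not 1>3, c = 4+1 = 5
k=1,i=4: not 1>4, c = 5+1 = 6
k=2,i=2: not 2>2, c = 6+1 = 7
k=2,i=3: not 2>3, c = 7+1 = 8
k=2,i=4: not 2>4, c = 8+1 = 9
k=3,i=2: 3>2, c = 9+1 = 10
k=3,i=3: not 3>3, c = 10+1 = 11
k=3,i=4: not 3>4, c = 11+1 = 12

12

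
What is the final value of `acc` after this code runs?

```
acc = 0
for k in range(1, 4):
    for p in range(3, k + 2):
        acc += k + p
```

18

k=2,p=3: acc = 0+5 = 5
k=3,p=3: acc = 5+6 = 11
k=3,p=4: acc = 11+7 = 18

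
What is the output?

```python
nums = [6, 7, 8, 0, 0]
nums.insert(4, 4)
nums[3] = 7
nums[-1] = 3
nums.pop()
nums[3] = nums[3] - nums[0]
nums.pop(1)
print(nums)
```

insert 4 at 4 → [6, 7, 8, 0, 4, 0]
nums[3] = 7 → [6, 7, 8, 7, 4, 0]
nums[-1] = 3 → [6, 7, 8, 7, 4, 3]
pop() removes 3 → [6, 7, 8, 7, 4]
nums[3] = nums[3]-nums[0] = 7-6 = 1 → [6, 7, 8, 1, 4]
pop(1) removes 7 → [6, 8, 1, 4]

[6, 8, 1, 4]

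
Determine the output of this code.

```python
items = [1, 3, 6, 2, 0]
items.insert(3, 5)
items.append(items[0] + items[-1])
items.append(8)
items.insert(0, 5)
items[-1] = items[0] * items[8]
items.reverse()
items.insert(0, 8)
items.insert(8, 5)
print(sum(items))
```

insert 5 at 3 → [1, 3, 6, 5, 2, 0]
append items[0]+items[-1] = 1+0 = 1 → [1, 3, 6, 5, 2, 0, 1]
append 8 → [1, 3, 6, 5, 2, 0, 1, 8]
insert 5 at 0 → [5, 1, 3, 6, 5, 2, 0, 1, 8]
items[-1] = items[0]*items[8] = 5*8 = 40 → [5, 1, 3, 6, 5, 2, 0, 1, 40]
reverse → [40, 1, 0, 2, 5, 6, 3, 1, 5]
insert 8 at 0 → [8, 40, 1, 0, 2, 5, 6, 3, 1, 5]
insert 5 at 8 → [8, 40, 1, 0, 2, 5, 6, 3, 5, 1, 5]
sum = 76

76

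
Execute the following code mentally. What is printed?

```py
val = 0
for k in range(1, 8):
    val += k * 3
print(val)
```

k=1: val = 0+1*3 = 3
k=2: val = 3+2*3 = 9
k=3: val = 9+3*3 = 18
k=4: val = 18+4*3 = 30
k=5: val = 30+5*3 = 45
k=6: val = 45+6*3 = 63
k=7: val = 63+7*3 = 84

84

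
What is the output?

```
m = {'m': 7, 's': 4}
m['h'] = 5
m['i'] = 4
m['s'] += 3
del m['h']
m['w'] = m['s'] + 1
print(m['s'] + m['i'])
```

11

m['h'] = 5 → {'m': 7, 's': 4, 'h': 5}
m['i'] = 4 → {'m': 7, 's': 4, 'h': 5, 'i': 4}
m['s'] = 4+3 = 7 → {'m': 7, 's': 7, 'h': 5, 'i': 4}
del 'h' → {'m': 7, 's': 7, 'i': 4}
m['w'] = m['s']+1 = 8 → {'m': 7, 's': 7, 'i': 4, 'w': 8}
m['s']+m['i'] = 7+4 = 11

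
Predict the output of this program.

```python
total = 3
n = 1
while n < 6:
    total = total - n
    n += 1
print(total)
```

-12

n=1: total = 3-1 = 2
n=2: total = 2-2 = 0
n=3: total = 0-3 = -3
n=4: total = (-3)-4 = -7
n=5: total = (-7)-5 = -12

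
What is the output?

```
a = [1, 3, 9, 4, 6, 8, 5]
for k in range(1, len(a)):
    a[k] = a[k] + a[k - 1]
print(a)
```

k=1: a[1] = 3+1 = 4 → [1, 4, 9, 4, 6, 8, 5]
k=2: a[2] = 9+4 = 13 → [1, 4, 13, 4, 6, 8, 5]
k=3: a[3] = 4+13 = 17 → [1, 4, 13, 17, 6, 8, 5]
k=4: a[4] = 6+17 = 23 → [1, 4, 13, 17, 23, 8, 5]
k=5: a[5] = 8+23 = 31 → [1, 4, 13, 17, 23, 31, 5]
k=6: a[6] = 5+31 = 36 → [1, 4, 13, 17, 23, 31, 36]

[1, 4, 13, 17, 23, 31, 36]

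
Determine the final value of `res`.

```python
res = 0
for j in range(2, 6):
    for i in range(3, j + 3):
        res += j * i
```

247

j=2,i=3: res = 0+6 = 6
j=2,i=4: res = 6+8 = 14
j=3,i=3: res = 14+9 = 23
j=3,i=4: res = 23+12 = 35
j=3,i=5: res = 35+15 = 50
j=4,i=3: res = 50+12 = 62
j=4,i=4: res = 62+16 = 78
j=4,i=5: res = 78+20 = 98
j=4,i=6: res = 98+24 = 122
j=5,i=3: res = 122+15 = 137
j=5,i=4: res = 137+20 = 157
j=5,i=5: res = 157+25 = 182
j=5,i=6: res = 182+30 = 212
j=5,i=7: res = 212+35 = 247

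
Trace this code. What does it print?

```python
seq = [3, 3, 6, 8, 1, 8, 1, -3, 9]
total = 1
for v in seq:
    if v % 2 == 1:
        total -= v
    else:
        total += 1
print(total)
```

v=3: odd, total = 1-3 = -2
v=3: odd, total = (-2)-3 = -5
v=6: not odd, total = (-5)+1 = -4
v=8: not odd, total = (-4)+1 = -3
v=1: odd, total = (-3)-1 = -4
v=8: not odd, total = (-4)+1 = -3
v=1: odd, total = (-3)-1 = -4
v=-3: odd, total = (-4)-(-3) = -1
v=9: odd, total = (-1)-9 = -10

-10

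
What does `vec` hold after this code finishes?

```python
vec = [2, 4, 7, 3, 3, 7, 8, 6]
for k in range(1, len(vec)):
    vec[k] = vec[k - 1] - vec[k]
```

[2, -2, -9, -12, -15, -22, -30, -36]

k=1: vec[1] = 2-4 = -2 → [2, -2, 7, 3, 3, 7, 8, 6]
k=2: vec[2] = (-2)-7 = -9 → [2, -2, -9, 3, 3, 7, 8, 6]
k=3: vec[3] = (-9)-3 = -12 → [2, -2, -9, -12, 3, 7, 8, 6]
k=4: vec[4] = (-12)-3 = -15 → [2, -2, -9, -12, -15, 7, 8, 6]
k=5: vec[5] = (-15)-7 = -22 → [2, -2, -9, -12, -15, -22, 8, 6]
k=6: vec[6] = (-22)-8 = -30 → [2, -2, -9, -12, -15, -22, -30, 6]
k=7: vec[7] = (-30)-6 = -36 → [2, -2, -9, -12, -15, -22, -30, -36]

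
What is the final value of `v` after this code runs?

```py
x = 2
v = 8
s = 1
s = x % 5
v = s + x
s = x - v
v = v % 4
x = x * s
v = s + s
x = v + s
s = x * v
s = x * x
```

s = 2%5 = 2
v = 2+2 = 4
s = 2-4 = -2
v = 4%4 = 0
x = 2*(-2) = -4
v = (-2)+(-2) = -4
x = (-4)+(-2) = -6
s = (-6)*(-4) = 24
s = (-6)*(-6) = 36

-4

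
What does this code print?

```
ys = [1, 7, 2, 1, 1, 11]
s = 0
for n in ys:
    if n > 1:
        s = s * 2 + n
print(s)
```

43

n=1: not >1
n=7: >1, s = 0*2+7 = 7
n=2: >1, s = 7*2+2 = 16
n=1: not >1
n=1: not >1
n=11: >1, s = 16*2+11 = 43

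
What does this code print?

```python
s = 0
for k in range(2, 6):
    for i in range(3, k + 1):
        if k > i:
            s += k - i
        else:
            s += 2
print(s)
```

10

k=3,i=3: not 3>3, s = 0+2 = 2
k=4,i=3: 4>3, s = 2+1 = 3
k=4,i=4: not 4>4, s = 3+2 = 5
k=5,i=3: 5>3, s = 5+2 = 7
k=5,i=4: 5>4, s = 7+1 = 8
k=5,i=5: not 5>5, s = 8+2 = 10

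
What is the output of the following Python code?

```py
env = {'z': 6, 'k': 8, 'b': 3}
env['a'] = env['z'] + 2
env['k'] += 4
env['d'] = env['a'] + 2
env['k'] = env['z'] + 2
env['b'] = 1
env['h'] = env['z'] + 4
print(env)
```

env['a'] = env['z']+2 = 8 → {'z': 6, 'k': 8, 'b': 3, 'a': 8}
env['k'] = 8+4 = 12 → {'z': 6, 'k': 12, 'b': 3, 'a': 8}
env['d'] = env['a']+2 = 10 → {'z': 6, 'k': 12, 'b': 3, 'a': 8, 'd': 10}
env['k'] = env['z']+2 = 8 → {'z': 6, 'k': 8, 'b': 3, 'a': 8, 'd': 10}
env['b'] = 1 → {'z': 6, 'k': 8, 'b': 1, 'a': 8, 'd': 10}
env['h'] = env['z']+4 = 10 → {'z': 6, 'k': 8, 'b': 1, 'a': 8, 'd': 10, 'h': 10}

{'z': 6, 'k': 8, 'b': 1, 'a': 8, 'd': 10, 'h': 10}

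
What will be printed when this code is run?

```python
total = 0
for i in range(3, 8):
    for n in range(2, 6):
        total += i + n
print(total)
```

i=3,n=2: total = 0+5 = 5
i=3,n=3: total = 5+6 = 11
i=3,n=4: total = 11+7 = 18
i=3,n=5: total = 18+8 = 26
i=4,n=2: total = 26+6 = 32
i=4,n=3: total = 32+7 = 39
i=4,n=4: total = 39+8 = 47
i=4,n=5: total = 47+9 = 56
i=5,n=2: total = 56+7 = 63
i=5,n=3: total = 63+8 = 71
i=5,n=4: total = 71+9 = 80
i=5,n=5: total = 80+10 = 90
i=6,n=2: total = 90+8 = 98
i=6,n=3: total = 98+9 = 107
i=6,n=4: total = 107+10 = 117
i=6,n=5: total = 117+11 = 128
i=7,n=2: total = 128+9 = 137
i=7,n=3: total = 137+10 = 147
i=7,n=4: total = 147+11 = 158
i=7,n=5: total = 158+12 = 170

170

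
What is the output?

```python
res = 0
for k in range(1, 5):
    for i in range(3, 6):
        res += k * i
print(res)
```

120

k=1,i=3: res = 0+3 = 3
k=1,i=4: res = 3+4 = 7
k=1,i=5: res = 7+5 = 12
k=2,i=3: res = 12+6 = 18
k=2,i=4: res = 18+8 = 26
k=2,i=5: res = 26+10 = 36
k=3,i=3: res = 36+9 = 45
k=3,i=4: res = 45+12 = 57
k=3,i=5: res = 57+15 = 72
k=4,i=3: res = 72+12 = 84
k=4,i=4: res = 84+16 = 100
k=4,i=5: res = 100+20 = 120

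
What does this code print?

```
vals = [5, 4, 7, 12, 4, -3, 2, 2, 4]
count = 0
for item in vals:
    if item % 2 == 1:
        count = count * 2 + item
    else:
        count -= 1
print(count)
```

item=5: odd, count = 0*2+5 = 5
item=4: not odd, count = 5-1 = 4
item=7: odd, count = 4*2+7 = 15
item=12: not odd, count = 15-1 = 14
item=4: not odd, count = 14-1 = 13
item=-3: odd, count = 13*2+(-3) = 23
item=2: not odd, count = 23-1 = 22
item=2: not odd, count = 22-1 = 21
item=4: not odd, count = 21-1 = 20

20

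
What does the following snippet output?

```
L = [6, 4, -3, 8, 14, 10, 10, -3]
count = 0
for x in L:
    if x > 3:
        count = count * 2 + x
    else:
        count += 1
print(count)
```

x=6: >3, count = 0*2+6 = 6
x=4: >3, count = 6*2+4 = 16
x=-3: not >3, count = 16+1 = 17
x=8: >3, count = 17*2+8 = 42
x=14: >3, count = 42*2+14 = 98
x=10: >3, count = 98*2+10 = 206
x=10: >3, count = 206*2+10 = 422
x=-3: not >3, count = 422+1 = 423

423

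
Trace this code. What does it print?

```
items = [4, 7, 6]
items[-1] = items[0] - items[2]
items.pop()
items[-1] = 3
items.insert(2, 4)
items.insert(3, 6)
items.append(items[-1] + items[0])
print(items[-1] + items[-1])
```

20

items[-1] = items[0]-items[2] = 4-6 = -2 → [4, 7, -2]
pop() removes -2 → [4, 7]
items[-1] = 3 → [4, 3]
insert 4 at 2 → [4, 3, 4]
insert 6 at 3 → [4, 3, 4, 6]
append items[-1]+items[0] = 6+4 = 10 → [4, 3, 4, 6, 10]
items[-1]+items[-1] = 10+10 = 20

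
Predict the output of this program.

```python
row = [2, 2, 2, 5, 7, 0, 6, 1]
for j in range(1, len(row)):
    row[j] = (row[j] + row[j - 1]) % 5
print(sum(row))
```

18

j=1: row[1] = (2+2)%5 = 4 → [2, 4, 2, 5, 7, 0, 6, 1]
j=2: row[2] = (2+4)%5 = 1 → [2, 4, 1, 5, 7, 0, 6, 1]
j=3: row[3] = (5+1)%5 = 1 → [2, 4, 1, 1, 7, 0, 6, 1]
j=4: row[4] = (7+1)%5 = 3 → [2, 4, 1, 1, 3, 0, 6, 1]
j=5: row[5] = (0+3)%5 = 3 → [2, 4, 1, 1, 3, 3, 6, 1]
j=6: row[6] = (6+3)%5 = 4 → [2, 4, 1, 1, 3, 3, 4, 1]
j=7: row[7] = (1+4)%5 = 0 → [2, 4, 1, 1, 3, 3, 4, 0]
sum = 18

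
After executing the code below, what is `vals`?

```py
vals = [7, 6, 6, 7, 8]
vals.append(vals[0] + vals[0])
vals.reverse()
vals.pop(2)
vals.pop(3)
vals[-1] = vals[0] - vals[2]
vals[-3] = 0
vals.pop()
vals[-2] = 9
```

[14, 9, 6]

append vals[0]+vals[0] = 7+7 = 14 → [7, 6, 6, 7, 8, 14]
reverse → [14, 8, 7, 6, 6, 7]
pop(2) removes 7 → [14, 8, 6, 6, 7]
pop(3) removes 6 → [14, 8, 6, 7]
vals[-1] = vals[0]-vals[2] = 14-6 = 8 → [14, 8, 6, 8]
vals[-3] = 0 → [14, 0, 6, 8]
pop() removes 8 → [14, 0, 6]
vals[-2] = 9 → [14, 9, 6]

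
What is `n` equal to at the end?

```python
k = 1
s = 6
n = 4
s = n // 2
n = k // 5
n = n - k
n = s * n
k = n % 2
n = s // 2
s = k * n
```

1

s = 4//2 = 2
n = 1//5 = 0
n = 0-1 = -1
n = 2*(-1) = -2
k = (-2)%2 = 0
n = 2//2 = 1
s = 0*1 = 0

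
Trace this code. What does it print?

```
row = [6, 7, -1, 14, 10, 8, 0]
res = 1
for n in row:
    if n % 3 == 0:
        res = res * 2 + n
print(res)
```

16

n=6: %3==0, res = 1*2+6 = 8
n=7: not %3==0
n=-1: not %3==0
n=14: not %3==0
n=10: not %3==0
n=8: not %3==0
n=0: %3==0, res = 8*2+0 = 16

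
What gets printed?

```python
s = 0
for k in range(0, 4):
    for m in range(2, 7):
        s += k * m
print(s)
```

k=0,m=2: s = 0+0 = 0
k=0,m=3: s = 0+0 = 0
k=0,m=4: s = 0+0 = 0
k=0,m=5: s = 0+0 = 0
k=0,m=6: s = 0+0 = 0
k=1,m=2: s = 0+2 = 2
k=1,m=3: s = 2+3 = 5
k=1,m=4: s = 5+4 = 9
k=1,m=5: s = 9+5 = 14
k=1,m=6: s = 14+6 = 20
k=2,m=2: s = 20+4 = 24
k=2,m=3: s = 24+6 = 30
k=2,m=4: s = 30+8 = 38
k=2,m=5: s = 38+10 = 48
k=2,m=6: s = 48+12 = 60
k=3,m=2: s = 60+6 = 66
k=3,m=3: s = 66+9 = 75
k=3,m=4: s = 75+12 = 87
k=3,m=5: s = 87+15 = 102
k=3,m=6: s = 102+18 = 120

120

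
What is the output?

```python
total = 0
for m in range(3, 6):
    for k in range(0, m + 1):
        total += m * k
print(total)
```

133

m=3,k=0: total = 0+0 = 0
m=3,k=1: total = 0+3 = 3
m=3,k=2: total = 3+6 = 9
m=3,k=3: total = 9+9 = 18
m=4,k=0: total = 18+0 = 18
m=4,k=1: total = 18+4 = 22
m=4,k=2: total = 22+8 = 30
m=4,k=3: total = 30+12 = 42
m=4,k=4: total = 42+16 = 58
m=5,k=0: total = 58+0 = 58
m=5,k=1: total = 58+5 = 63
m=5,k=2: total = 63+10 = 73
m=5,k=3: total = 73+15 = 88
m=5,k=4: total = 88+20 = 108
m=5,k=5: total = 108+25 = 133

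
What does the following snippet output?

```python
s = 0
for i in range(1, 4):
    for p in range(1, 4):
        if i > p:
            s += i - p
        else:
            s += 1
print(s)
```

i=1,p=1: not 1>1, s = 0+1 = 1
i=1,p=2: not 1>2, s = 1+1 = 2
i=1,p=3: not 1>3, s = 2+1 = 3
i=2,p=1: 2>1, s = 3+1 = 4
i=2,p=2: not 2>2, s = 4+1 = 5
i=2,p=3: not 2>3, s = 5+1 = 6
i=3,p=1: 3>1, s = 6+2 = 8
i=3,p=2: 3>2, s = 8+1 = 9
i=3,p=3: not 3>3, s = 9+1 = 10

10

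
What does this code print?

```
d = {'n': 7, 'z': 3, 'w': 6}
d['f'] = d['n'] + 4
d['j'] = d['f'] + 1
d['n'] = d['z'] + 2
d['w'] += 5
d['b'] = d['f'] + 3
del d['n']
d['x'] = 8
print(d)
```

{'z': 3, 'w': 11, 'f': 11, 'j': 12, 'b': 14, 'x': 8}

d['f'] = d['n']+4 = 11 → {'n': 7, 'z': 3, 'w': 6, 'f': 11}
d['j'] = d['f']+1 = 12 → {'n': 7, 'z': 3, 'w': 6, 'f': 11, 'j': 12}
d['n'] = d['z']+2 = 5 → {'n': 5, 'z': 3, 'w': 6, 'f': 11, 'j': 12}
d['w'] = 6+5 = 11 → {'n': 5, 'z': 3, 'w': 11, 'f': 11, 'j': 12}
d['b'] = d['f']+3 = 14 → {'n': 5, 'z': 3, 'w': 11, 'f': 11, 'j': 12, 'b': 14}
del 'n' → {'z': 3, 'w': 11, 'f': 11, 'j': 12, 'b': 14}
d['x'] = 8 → {'z': 3, 'w': 11, 'f': 11, 'j': 12, 'b': 14, 'x': 8}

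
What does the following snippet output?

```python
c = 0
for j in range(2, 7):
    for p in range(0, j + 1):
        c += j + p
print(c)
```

165

j=2,p=0: c = 0+2 = 2
j=2,p=1: c = 2+3 = 5
j=2,p=2: c = 5+4 = 9
j=3,p=0: c = 9+3 = 12
j=3,p=1: c = 12+4 = 16
j=3,p=2: c = 16+5 = 21
j=3,p=3: c = 21+6 = 27
j=4,p=0: c = 27+4 = 31
j=4,p=1: c = 31+5 = 36
j=4,p=2: c = 36+6 = 42
j=4,p=3: c = 42+7 = 49
j=4,p=4: c = 49+8 = 57
j=5,p=0: c = 57+5 = 62
j=5,p=1: c = 62+6 = 68
j=5,p=2: c = 68+7 = 75
j=5,p=3: c = 75+8 = 83
j=5,p=4: c = 83+9 = 92
j=5,p=5: c = 92+10 = 102
j=6,p=0: c = 102+6 = 108
j=6,p=1: c = 108+7 = 115
j=6,p=2: c = 115+8 = 123
j=6,p=3: c = 123+9 = 132
j=6,p=4: c = 132+10 = 142
j=6,p=5: c = 142+11 = 153
j=6,p=6: c = 153+12 = 165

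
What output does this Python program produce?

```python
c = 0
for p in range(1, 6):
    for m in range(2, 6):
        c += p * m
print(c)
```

p=1,m=2: c = 0+2 = 2
p=1,m=3: c = 2+3 = 5
p=1,m=4: c = 5+4 = 9
p=1,m=5: c = 9+5 = 14
p=2,m=2: c = 14+4 = 18
p=2,m=3: c = 18+6 = 24
p=2,m=4: c = 24+8 = 32
p=2,m=5: c = 32+10 = 42
p=3,m=2: c = 42+6 = 48
p=3,m=3: c = 48+9 = 57
p=3,m=4: c = 57+12 = 69
p=3,m=5: c = 69+15 = 84
p=4,m=2: c = 84+8 = 92
p=4,m=3: c = 92+12 = 104
p=4,m=4: c = 104+16 = 120
p=4,m=5: c = 120+20 = 140
p=5,m=2: c = 140+10 = 150
p=5,m=3: c = 150+15 = 165
p=5,m=4: c = 165+20 = 185
p=5,m=5: c = 185+25 = 210

210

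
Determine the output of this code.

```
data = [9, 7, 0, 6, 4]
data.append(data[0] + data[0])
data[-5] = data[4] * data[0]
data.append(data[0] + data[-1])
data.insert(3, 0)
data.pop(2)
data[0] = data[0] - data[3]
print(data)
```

append data[0]+data[0] = 9+9 = 18 → [9, 7, 0, 6, 4, 18]
data[-5] = data[4]*data[0] = 4*9 = 36 → [9, 36, 0, 6, 4, 18]
append data[0]+data[-1] = 9+18 = 27 → [9, 36, 0, 6, 4, 18, 27]
insert 0 at 3 → [9, 36, 0, 0, 6, 4, 18, 27]
pop(2) removes 0 → [9, 36, 0, 6, 4, 18, 27]
data[0] = data[0]-data[3] = 9-6 = 3 → [3, 36, 0, 6, 4, 18, 27]

[3, 36, 0, 6, 4, 18, 27]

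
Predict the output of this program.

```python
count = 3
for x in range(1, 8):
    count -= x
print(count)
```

-25

x=1: count = 3-1 = 2
x=2: count = 2-2 = 0
x=3: count = 0-3 = -3
x=4: count = (-3)-4 = -7
x=5: count = (-7)-5 = -12
x=6: count = (-12)-6 = -18
x=7: count = (-18)-7 = -25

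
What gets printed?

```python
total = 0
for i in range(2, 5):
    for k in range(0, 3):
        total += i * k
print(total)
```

27

i=2,k=0: total = 0+0 = 0
i=2,k=1: total = 0+2 = 2
i=2,k=2: total = 2+4 = 6
i=3,k=0: total = 6+0 = 6
i=3,k=1: total = 6+3 = 9
i=3,k=2: total = 9+6 = 15
i=4,k=0: total = 15+0 = 15
i=4,k=1: total = 15+4 = 19
i=4,k=2: total = 19+8 = 27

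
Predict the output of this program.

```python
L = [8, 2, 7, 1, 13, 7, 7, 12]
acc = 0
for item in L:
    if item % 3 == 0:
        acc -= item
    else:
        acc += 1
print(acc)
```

-5

item=8: not %3==0, acc = 0+1 = 1
item=2: not %3==0, acc = 1+1 = 2
item=7: not %3==0, acc = 2+1 = 3
item=1: not %3==0, acc = 3+1 = 4
item=13: not %3==0, acc = 4+1 = 5
item=7: not %3==0, acc = 5+1 = 6
item=7: not %3==0, acc = 6+1 = 7
item=12: %3==0, acc = 7-12 = -5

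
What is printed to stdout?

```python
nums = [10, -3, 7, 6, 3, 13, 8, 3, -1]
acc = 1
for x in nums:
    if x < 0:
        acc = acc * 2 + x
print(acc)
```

-3

x=10: not <0
x=-3: <0, acc = 1*2+(-3) = -1
x=7: not <0
x=6: not <0
x=3: not <0
x=13: not <0
x=8: not <0
x=3: not <0
x=-1: <0, acc = (-1)*2+(-1) = -3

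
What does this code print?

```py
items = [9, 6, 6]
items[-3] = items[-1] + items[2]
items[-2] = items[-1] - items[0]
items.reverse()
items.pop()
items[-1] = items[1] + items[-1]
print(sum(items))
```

-6

items[-3] = items[-1]+items[2] = 6+6 = 12 → [12, 6, 6]
items[-2] = items[-1]-items[0] = 6-12 = -6 → [12, -6, 6]
reverse → [6, -6, 12]
pop() removes 12 → [6, -6]
items[-1] = items[1]+items[-1] = (-6)+(-6) = -12 → [6, -12]
sum = -6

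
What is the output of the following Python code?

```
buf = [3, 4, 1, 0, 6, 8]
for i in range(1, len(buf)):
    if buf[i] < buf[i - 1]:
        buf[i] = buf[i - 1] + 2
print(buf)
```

i=1: 4>=3, unchanged → [3, 4, 1, 0, 6, 8]
i=2: 1<4, buf[2] = 4+2 = 6 → [3, 4, 6, 0, 6, 8]
i=3: 0<6, buf[3] = 6+2 = 8 → [3, 4, 6, 8, 6, 8]
i=4: 6<8, buf[4] = 8+2 = 10 → [3, 4, 6, 8, 10, 8]
i=5: 8<10, buf[5] = 10+2 = 12 → [3, 4, 6, 8, 10, 12]

[3, 4, 6, 8, 10, 12]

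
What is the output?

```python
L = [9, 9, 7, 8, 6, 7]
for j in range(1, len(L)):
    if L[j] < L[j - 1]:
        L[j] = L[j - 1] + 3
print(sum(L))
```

j=1: 9>=9, unchanged → [9, 9, 7, 8, 6, 7]
j=2: 7<9, L[2] = 9+3 = 12 → [9, 9, 12, 8, 6, 7]
j=3: 8<12, L[3] = 12+3 = 15 → [9, 9, 12, 15, 6, 7]
j=4: 6<15, L[4] = 15+3 = 18 → [9, 9, 12, 15, 18, 7]
j=5: 7<18, L[5] = 18+3 = 21 → [9, 9, 12, 15, 18, 21]
sum = 84

84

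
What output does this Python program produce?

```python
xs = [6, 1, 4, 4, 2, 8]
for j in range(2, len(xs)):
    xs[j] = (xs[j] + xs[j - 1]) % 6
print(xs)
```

j=2: xs[2] = (4+1)%6 = 5 → [6, 1, 5, 4, 2, 8]
j=3: xs[3] = (4+5)%6 = 3 → [6, 1, 5, 3, 2, 8]
j=4: xs[4] = (2+3)%6 = 5 → [6, 1, 5, 3, 5, 8]
j=5: xs[5] = (8+5)%6 = 1 → [6, 1, 5, 3, 5, 1]

[6, 1, 5, 3, 5, 1]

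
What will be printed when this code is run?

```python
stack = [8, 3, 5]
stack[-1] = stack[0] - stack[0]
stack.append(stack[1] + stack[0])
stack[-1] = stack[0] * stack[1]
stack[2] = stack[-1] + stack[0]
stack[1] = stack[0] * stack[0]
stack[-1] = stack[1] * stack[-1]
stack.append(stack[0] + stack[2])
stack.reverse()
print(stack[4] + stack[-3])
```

stack[-1] = stack[0]-stack[0] = 8-8 = 0 → [8, 3, 0]
append stack[1]+stack[0] = 3+8 = 11 → [8, 3, 0, 11]
stack[-1] = stack[0]*stack[1] = 8*3 = 24 → [8, 3, 0, 24]
stack[2] = stack[-1]+stack[0] = 24+8 = 32 → [8, 3, 32, 24]
stack[1] = stack[0]*stack[0] = 8*8 = 64 → [8, 64, 32, 24]
stack[-1] = stack[1]*stack[-1] = 64*24 = 1536 → [8, 64, 32, 1536]
append stack[0]+stack[2] = 8+32 = 40 → [8, 64, 32, 1536, 40]
reverse → [40, 1536, 32, 64, 8]
stack[4]+stack[-3] = 8+32 = 40

40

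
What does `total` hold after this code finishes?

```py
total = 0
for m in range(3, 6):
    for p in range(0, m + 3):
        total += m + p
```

150

m=3,p=0: total = 0+3 = 3
m=3,p=1: total = 3+4 = 7
m=3,p=2: total = 7+5 = 12
m=3,p=3: total = 12+6 = 18
m=3,p=4: total = 18+7 = 25
m=3,p=5: total = 25+8 = 33
m=4,p=0: total = 33+4 = 37
m=4,p=1: total = 37+5 = 42
m=4,p=2: total = 42+6 = 48
m=4,p=3: total = 48+7 = 55
m=4,p=4: total = 55+8 = 63
m=4,p=5: total = 63+9 = 72
m=4,p=6: total = 72+10 = 82
m=5,p=0: total = 82+5 = 87
m=5,p=1: total = 87+6 = 93
m=5,p=2: total = 93+7 = 100
m=5,p=3: total = 100+8 = 108
m=5,p=4: total = 108+9 = 117
m=5,p=5: total = 117+10 = 127
m=5,p=6: total = 127+11 = 138
m=5,p=7: total = 138+12 = 150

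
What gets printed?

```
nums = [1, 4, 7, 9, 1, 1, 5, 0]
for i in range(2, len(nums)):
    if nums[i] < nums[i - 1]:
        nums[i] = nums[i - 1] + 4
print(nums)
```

[1, 4, 7, 9, 13, 17, 21, 25]

i=2: 7>=4, unchanged → [1, 4, 7, 9, 1, 1, 5, 0]
i=3: 9>=7, unchanged → [1, 4, 7, 9, 1, 1, 5, 0]
i=4: 1<9, nums[4] = 9+4 = 13 → [1, 4, 7, 9, 13, 1, 5, 0]
i=5: 1<13, nums[5] = 13+4 = 17 → [1, 4, 7, 9, 13, 17, 5, 0]
i=6: 5<17, nums[6] = 17+4 = 21 → [1, 4, 7, 9, 13, 17, 21, 0]
i=7: 0<21, nums[7] = 21+4 = 25 → [1, 4, 7, 9, 13, 17, 21, 25]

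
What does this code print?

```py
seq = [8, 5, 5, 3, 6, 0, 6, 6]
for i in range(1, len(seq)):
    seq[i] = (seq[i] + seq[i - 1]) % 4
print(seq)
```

i=1: seq[1] = (5+8)%4 = 1 → [8, 1, 5, 3, 6, 0, 6, 6]
i=2: seq[2] = (5+1)%4 = 2 → [8, 1, 2, 3, 6, 0, 6, 6]
i=3: seq[3] = (3+2)%4 = 1 → [8, 1, 2, 1, 6, 0, 6, 6]
i=4: seq[4] = (6+1)%4 = 3 → [8, 1, 2, 1, 3, 0, 6, 6]
i=5: seq[5] = (0+3)%4 = 3 → [8, 1, 2, 1, 3, 3, 6, 6]
i=6: seq[6] = (6+3)%4 = 1 → [8, 1, 2, 1, 3, 3, 1, 6]
i=7: seq[7] = (6+1)%4 = 3 → [8, 1, 2, 1, 3, 3, 1, 3]

[8, 1, 2, 1, 3, 3, 1, 3]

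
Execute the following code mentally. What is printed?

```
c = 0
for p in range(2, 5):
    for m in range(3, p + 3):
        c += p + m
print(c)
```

66

p=2,m=3: c = 0+5 = 5
p=2,m=4: c = 5+6 = 11
p=3,m=3: c = 11+6 = 17
p=3,m=4: c = 17+7 = 24
p=3,m=5: c = 24+8 = 32
p=4,m=3: c = 32+7 = 39
p=4,m=4: c = 39+8 = 47
p=4,m=5: c = 47+9 = 56
p=4,m=6: c = 56+10 = 66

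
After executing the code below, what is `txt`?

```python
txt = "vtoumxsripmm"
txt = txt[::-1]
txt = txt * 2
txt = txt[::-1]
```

reverse → 'mmpirsxmuotv'
repeat ×2 → 'mmpirsxmuotvmmpirsxmuotv'
reverse → 'vtoumxsripmmvtoumxsripmm'

'vtoumxsripmmvtoumxsripmm'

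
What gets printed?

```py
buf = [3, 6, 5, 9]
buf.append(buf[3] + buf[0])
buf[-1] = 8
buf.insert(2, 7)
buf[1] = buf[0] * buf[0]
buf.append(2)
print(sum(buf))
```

append buf[3]+buf[0] = 9+3 = 12 → [3, 6, 5, 9, 12]
buf[-1] = 8 → [3, 6, 5, 9, 8]
insert 7 at 2 → [3, 6, 7, 5, 9, 8]
buf[1] = buf[0]*buf[0] = 3*3 = 9 → [3, 9, 7, 5, 9, 8]
append 2 → [3, 9, 7, 5, 9, 8, 2]
sum = 43

43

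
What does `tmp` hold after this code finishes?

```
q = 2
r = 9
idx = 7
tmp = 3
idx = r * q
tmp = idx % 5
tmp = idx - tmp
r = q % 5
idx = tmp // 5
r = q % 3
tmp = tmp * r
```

30

idx = 9*2 = 18
tmp = 18%5 = 3
tmp = 18-3 = 15
r = 2%5 = 2
idx = 15//5 = 3
r = 2%3 = 2
tmp = 15*2 = 30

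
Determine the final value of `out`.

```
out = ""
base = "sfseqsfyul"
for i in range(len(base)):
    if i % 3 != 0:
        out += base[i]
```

'fsqsyu'

i=0: skip
i=1: add 'f' → 'f'
i=2: add 's' → 'fs'
i=3: skip
i=4: add 'q' → 'fsq'
i=5: add 's' → 'fsqs'
i=6: skip
i=7: add 'y' → 'fsqsy'
i=8: add 'u' → 'fsqsyu'
i=9: skip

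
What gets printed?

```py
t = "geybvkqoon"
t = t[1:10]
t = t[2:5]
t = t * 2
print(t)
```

bvkbvk

slice [1:10] → 'eybvkqoon'
slice [2:5] → 'bvk'
repeat ×2 → 'bvkbvk'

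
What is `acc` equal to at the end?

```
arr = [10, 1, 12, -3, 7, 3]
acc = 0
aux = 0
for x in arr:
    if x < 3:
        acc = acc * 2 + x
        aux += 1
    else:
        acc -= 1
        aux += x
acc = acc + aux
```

25

x=10: not <3, acc = 0-1 = -1; aux=10
x=1: <3, acc = (-1)*2+1 = -1; aux=11
x=12: not <3, acc = (-1)-1 = -2; aux=23
x=-3: <3, acc = (-2)*2+(-3) = -7; aux=24
x=7: not <3, acc = (-7)-1 = -8; aux=31
x=3: not <3, acc = (-8)-1 = -9; aux=34
acc+aux = (-9)+34 = 25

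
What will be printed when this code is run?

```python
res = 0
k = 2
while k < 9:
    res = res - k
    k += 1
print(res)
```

k=2: res = 0-2 = -2
k=3: res = (-2)-3 = -5
k=4: res = (-5)-4 = -9
k=5: res = (-9)-5 = -14
k=6: res = (-14)-6 = -20
k=7: res = (-20)-7 = -27
k=8: res = (-27)-8 = -35

-35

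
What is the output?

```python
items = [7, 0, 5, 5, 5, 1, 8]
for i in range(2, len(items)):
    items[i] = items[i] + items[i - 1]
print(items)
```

i=2: items[2] = 5+0 = 5 → [7, 0, 5, 5, 5, 1, 8]
i=3: items[3] = 5+5 = 10 → [7, 0, 5, 10, 5, 1, 8]
i=4: items[4] = 5+10 = 15 → [7, 0, 5, 10, 15, 1, 8]
i=5: items[5] = 1+15 = 16 → [7, 0, 5, 10, 15, 16, 8]
i=6: items[6] = 8+16 = 24 → [7, 0, 5, 10, 15, 16, 24]

[7, 0, 5, 10, 15, 16, 24]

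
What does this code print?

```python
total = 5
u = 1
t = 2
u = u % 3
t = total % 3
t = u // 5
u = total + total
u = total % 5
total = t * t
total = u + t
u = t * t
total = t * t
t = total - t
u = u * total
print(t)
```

0

u = 1%3 = 1
t = 5%3 = 2
t = 1//5 = 0
u = 5+5 = 10
u = 5%5 = 0
total = 0*0 = 0
total = 0+0 = 0
u = 0*0 = 0
total = 0*0 = 0
t = 0-0 = 0
u = 0*0 = 0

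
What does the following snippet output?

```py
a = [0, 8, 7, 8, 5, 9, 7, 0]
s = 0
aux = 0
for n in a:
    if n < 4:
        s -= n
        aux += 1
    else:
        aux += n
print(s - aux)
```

n=0: <4, s = 0-0 = 0; aux=1
n=8: not <4; aux=9
n=7: not <4; aux=16
n=8: not <4; aux=24
n=5: not <4; aux=29
n=9: not <4; aux=38
n=7: not <4; aux=45
n=0: <4, s = 0-0 = 0; aux=46
s-aux = 0-46 = -46

-46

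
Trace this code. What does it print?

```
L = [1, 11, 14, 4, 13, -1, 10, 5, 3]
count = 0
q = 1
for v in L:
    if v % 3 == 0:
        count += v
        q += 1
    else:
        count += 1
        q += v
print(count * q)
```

649

v=1: not %3==0, count = 0+1 = 1; q=2
v=11: not %3==0, count = 1+1 = 2; q=13
v=14: not %3==0, count = 2+1 = 3; q=27
v=4: not %3==0, count = 3+1 = 4; q=31
v=13: not %3==0, count = 4+1 = 5; q=44
v=-1: not %3==0, count = 5+1 = 6; q=43
v=10: not %3==0, count = 6+1 = 7; q=53
v=5: not %3==0, count = 7+1 = 8; q=58
v=3: %3==0, count = 8+3 = 11; q=59
count*q = 11*59 = 649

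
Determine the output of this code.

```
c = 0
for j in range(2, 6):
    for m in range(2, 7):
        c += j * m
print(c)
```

280

j=2,m=2: c = 0+4 = 4
j=2,m=3: c = 4+6 = 10
j=2,m=4: c = 10+8 = 18
j=2,m=5: c = 18+10 = 28
j=2,m=6: c = 28+12 = 40
j=3,m=2: c = 40+6 = 46
j=3,m=3: c = 46+9 = 55
j=3,m=4: c = 55+12 = 67
j=3,m=5: c = 67+15 = 82
j=3,m=6: c = 82+18 = 100
j=4,m=2: c = 100+8 = 108
j=4,m=3: c = 108+12 = 120
j=4,m=4: c = 120+16 = 136
j=4,m=5: c = 136+20 = 156
j=4,m=6: c = 156+24 = 180
j=5,m=2: c = 180+10 = 190
j=5,m=3: c = 190+15 = 205
j=5,m=4: c = 205+20 = 225
j=5,m=5: c = 225+25 = 250
j=5,m=6: c = 250+30 = 280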